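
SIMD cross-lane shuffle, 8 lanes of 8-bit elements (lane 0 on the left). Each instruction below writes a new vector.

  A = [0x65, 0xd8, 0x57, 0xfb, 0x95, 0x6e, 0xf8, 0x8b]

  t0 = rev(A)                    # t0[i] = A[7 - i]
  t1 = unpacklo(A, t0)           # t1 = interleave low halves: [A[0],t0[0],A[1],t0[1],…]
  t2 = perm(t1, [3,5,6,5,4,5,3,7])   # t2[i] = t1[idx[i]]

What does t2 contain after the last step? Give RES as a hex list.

→ t0 |8b|f8|6e|95|fb|57|d8|65|
→ t1 |65|8b|d8|f8|57|6e|fb|95|
→ t2 |f8|6e|fb|6e|57|6e|f8|95|

RES = [ 0xf8  0x6e  0xfb  0x6e  0x57  0x6e  0xf8  0x95 ]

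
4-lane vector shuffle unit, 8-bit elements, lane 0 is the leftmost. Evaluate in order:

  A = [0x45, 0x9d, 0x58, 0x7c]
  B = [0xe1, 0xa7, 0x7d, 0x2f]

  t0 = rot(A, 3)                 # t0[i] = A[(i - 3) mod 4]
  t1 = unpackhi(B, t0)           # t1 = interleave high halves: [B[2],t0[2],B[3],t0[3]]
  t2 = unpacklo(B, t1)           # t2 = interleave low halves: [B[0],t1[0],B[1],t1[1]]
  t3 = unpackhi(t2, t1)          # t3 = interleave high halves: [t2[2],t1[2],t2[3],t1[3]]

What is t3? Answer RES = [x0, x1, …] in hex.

t0 = [0x9d, 0x58, 0x7c, 0x45]
t1 = [0x7d, 0x7c, 0x2f, 0x45]
t2 = [0xe1, 0x7d, 0xa7, 0x7c]
t3 = [0xa7, 0x2f, 0x7c, 0x45]

RES = [ 0xa7  0x2f  0x7c  0x45 ]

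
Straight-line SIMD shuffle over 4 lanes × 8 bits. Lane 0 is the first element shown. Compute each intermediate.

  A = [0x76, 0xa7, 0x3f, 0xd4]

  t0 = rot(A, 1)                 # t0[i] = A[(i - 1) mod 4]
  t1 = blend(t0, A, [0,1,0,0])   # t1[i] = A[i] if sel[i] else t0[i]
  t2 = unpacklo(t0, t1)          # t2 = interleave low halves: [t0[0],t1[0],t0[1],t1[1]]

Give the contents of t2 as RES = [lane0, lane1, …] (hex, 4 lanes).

t0 = [0xd4, 0x76, 0xa7, 0x3f]
t1 = [0xd4, 0xa7, 0xa7, 0x3f]
t2 = [0xd4, 0xd4, 0x76, 0xa7]

RES = [ 0xd4  0xd4  0x76  0xa7 ]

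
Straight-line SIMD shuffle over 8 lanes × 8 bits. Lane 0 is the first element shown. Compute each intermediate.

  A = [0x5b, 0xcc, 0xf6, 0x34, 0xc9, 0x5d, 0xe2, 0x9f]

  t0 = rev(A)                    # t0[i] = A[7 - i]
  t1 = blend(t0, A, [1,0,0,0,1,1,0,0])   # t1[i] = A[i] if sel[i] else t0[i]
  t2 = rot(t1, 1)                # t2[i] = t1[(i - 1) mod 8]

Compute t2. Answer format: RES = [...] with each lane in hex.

RES = [0x5b, 0x5b, 0xe2, 0x5d, 0xc9, 0xc9, 0x5d, 0xcc]

t0 = [0x9f, 0xe2, 0x5d, 0xc9, 0x34, 0xf6, 0xcc, 0x5b]
t1 = [0x5b, 0xe2, 0x5d, 0xc9, 0xc9, 0x5d, 0xcc, 0x5b]
t2 = [0x5b, 0x5b, 0xe2, 0x5d, 0xc9, 0xc9, 0x5d, 0xcc]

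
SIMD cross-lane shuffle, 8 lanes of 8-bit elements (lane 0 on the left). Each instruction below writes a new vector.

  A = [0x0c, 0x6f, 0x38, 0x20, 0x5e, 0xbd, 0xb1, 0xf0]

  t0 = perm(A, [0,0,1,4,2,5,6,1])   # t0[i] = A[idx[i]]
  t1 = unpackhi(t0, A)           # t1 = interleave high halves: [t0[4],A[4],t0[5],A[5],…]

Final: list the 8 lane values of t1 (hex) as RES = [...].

  t0: 0c 0c 6f 5e 38 bd b1 6f
  t1: 38 5e bd bd b1 b1 6f f0

RES = [ 0x38  0x5e  0xbd  0xbd  0xb1  0xb1  0x6f  0xf0 ]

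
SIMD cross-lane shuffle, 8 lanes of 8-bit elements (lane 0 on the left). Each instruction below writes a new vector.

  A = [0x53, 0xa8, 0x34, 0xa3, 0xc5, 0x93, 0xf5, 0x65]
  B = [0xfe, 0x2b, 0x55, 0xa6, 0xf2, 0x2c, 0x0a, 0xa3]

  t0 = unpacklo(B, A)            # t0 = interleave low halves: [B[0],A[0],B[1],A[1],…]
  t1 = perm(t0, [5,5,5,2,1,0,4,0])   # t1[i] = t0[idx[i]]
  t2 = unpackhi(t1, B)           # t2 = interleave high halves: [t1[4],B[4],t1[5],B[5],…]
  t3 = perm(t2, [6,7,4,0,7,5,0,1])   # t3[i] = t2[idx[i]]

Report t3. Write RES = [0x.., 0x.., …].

  t0: fe 53 2b a8 55 34 a6 a3
  t1: 34 34 34 2b 53 fe 55 fe
  t2: 53 f2 fe 2c 55 0a fe a3
  t3: fe a3 55 53 a3 0a 53 f2

RES = [ 0xfe  0xa3  0x55  0x53  0xa3  0x0a  0x53  0xf2 ]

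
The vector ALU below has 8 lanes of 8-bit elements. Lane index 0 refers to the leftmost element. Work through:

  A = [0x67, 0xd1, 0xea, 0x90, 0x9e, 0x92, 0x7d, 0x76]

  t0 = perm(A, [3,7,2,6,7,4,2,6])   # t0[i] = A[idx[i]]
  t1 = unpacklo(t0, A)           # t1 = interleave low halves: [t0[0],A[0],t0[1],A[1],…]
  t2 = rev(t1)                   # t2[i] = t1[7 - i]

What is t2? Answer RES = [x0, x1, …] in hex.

RES = [ 0x90  0x7d  0xea  0xea  0xd1  0x76  0x67  0x90 ]

t0 = [0x90, 0x76, 0xea, 0x7d, 0x76, 0x9e, 0xea, 0x7d]
t1 = [0x90, 0x67, 0x76, 0xd1, 0xea, 0xea, 0x7d, 0x90]
t2 = [0x90, 0x7d, 0xea, 0xea, 0xd1, 0x76, 0x67, 0x90]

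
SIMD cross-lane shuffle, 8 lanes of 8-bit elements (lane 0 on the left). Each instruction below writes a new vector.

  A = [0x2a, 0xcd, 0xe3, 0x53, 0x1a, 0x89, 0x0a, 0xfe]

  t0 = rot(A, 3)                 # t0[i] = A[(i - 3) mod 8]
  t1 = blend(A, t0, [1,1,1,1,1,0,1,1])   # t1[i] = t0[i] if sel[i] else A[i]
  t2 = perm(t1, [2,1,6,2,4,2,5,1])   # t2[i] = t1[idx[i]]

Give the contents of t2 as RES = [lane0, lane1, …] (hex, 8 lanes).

RES = [0xfe, 0x0a, 0x53, 0xfe, 0xcd, 0xfe, 0x89, 0x0a]

t0 = [0x89, 0x0a, 0xfe, 0x2a, 0xcd, 0xe3, 0x53, 0x1a]
t1 = [0x89, 0x0a, 0xfe, 0x2a, 0xcd, 0x89, 0x53, 0x1a]
t2 = [0xfe, 0x0a, 0x53, 0xfe, 0xcd, 0xfe, 0x89, 0x0a]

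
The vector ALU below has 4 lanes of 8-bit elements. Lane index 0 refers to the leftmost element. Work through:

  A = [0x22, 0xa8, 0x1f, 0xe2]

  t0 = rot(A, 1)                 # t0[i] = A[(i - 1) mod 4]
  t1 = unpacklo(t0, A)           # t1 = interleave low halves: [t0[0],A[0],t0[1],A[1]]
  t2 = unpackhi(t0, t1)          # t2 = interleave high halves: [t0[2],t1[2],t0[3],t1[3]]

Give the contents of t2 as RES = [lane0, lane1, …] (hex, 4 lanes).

RES = [0xa8, 0x22, 0x1f, 0xa8]

t0 = [0xe2, 0x22, 0xa8, 0x1f]
t1 = [0xe2, 0x22, 0x22, 0xa8]
t2 = [0xa8, 0x22, 0x1f, 0xa8]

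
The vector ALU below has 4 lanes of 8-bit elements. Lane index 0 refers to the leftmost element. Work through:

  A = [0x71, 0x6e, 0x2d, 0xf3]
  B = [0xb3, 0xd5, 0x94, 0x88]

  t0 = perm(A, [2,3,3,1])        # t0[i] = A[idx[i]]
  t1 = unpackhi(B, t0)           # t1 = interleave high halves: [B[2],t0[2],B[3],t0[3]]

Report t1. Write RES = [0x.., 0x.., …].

  t0: 2d f3 f3 6e
  t1: 94 f3 88 6e

RES = [0x94, 0xf3, 0x88, 0x6e]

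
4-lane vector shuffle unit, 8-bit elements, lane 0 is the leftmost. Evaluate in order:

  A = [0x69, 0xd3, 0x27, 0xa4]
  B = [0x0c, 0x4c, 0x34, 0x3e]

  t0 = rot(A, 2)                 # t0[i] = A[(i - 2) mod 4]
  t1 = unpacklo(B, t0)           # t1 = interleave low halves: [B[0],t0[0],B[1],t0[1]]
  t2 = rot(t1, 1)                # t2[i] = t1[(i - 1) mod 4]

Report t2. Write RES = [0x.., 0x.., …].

RES = [0xa4, 0x0c, 0x27, 0x4c]

  t0: 27 a4 69 d3
  t1: 0c 27 4c a4
  t2: a4 0c 27 4c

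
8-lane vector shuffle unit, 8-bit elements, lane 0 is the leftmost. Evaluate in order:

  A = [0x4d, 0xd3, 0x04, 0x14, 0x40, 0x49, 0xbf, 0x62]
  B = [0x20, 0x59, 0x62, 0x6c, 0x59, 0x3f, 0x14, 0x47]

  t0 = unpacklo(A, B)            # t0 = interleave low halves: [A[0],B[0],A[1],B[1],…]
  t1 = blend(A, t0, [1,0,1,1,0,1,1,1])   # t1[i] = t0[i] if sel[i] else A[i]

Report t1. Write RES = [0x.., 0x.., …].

  t0: 4d 20 d3 59 04 62 14 6c
  t1: 4d d3 d3 59 40 62 14 6c

RES = [0x4d, 0xd3, 0xd3, 0x59, 0x40, 0x62, 0x14, 0x6c]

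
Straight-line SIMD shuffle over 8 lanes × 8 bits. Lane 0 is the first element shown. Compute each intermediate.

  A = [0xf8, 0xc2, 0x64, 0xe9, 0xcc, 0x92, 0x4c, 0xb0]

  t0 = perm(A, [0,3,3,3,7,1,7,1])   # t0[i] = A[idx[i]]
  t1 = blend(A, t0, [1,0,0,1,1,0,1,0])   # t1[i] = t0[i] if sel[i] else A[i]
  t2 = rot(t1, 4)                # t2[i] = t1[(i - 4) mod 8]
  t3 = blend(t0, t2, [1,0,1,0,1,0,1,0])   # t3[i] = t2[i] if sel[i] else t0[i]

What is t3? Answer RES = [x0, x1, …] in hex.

RES = [0xb0, 0xe9, 0xb0, 0xe9, 0xf8, 0xc2, 0x64, 0xc2]

t0 = [0xf8, 0xe9, 0xe9, 0xe9, 0xb0, 0xc2, 0xb0, 0xc2]
t1 = [0xf8, 0xc2, 0x64, 0xe9, 0xb0, 0x92, 0xb0, 0xb0]
t2 = [0xb0, 0x92, 0xb0, 0xb0, 0xf8, 0xc2, 0x64, 0xe9]
t3 = [0xb0, 0xe9, 0xb0, 0xe9, 0xf8, 0xc2, 0x64, 0xc2]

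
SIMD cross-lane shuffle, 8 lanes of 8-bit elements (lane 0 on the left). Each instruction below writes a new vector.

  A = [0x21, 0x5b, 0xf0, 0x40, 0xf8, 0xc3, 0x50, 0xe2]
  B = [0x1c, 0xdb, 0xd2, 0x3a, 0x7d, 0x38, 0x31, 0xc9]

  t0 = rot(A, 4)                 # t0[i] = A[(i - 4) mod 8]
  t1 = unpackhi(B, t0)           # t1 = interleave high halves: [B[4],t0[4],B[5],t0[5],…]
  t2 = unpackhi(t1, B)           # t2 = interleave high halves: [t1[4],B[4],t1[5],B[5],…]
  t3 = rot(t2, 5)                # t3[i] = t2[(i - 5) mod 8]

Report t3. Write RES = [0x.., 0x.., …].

RES = [0x38, 0xc9, 0x31, 0x40, 0xc9, 0x31, 0x7d, 0xf0]

t0 = [0xf8, 0xc3, 0x50, 0xe2, 0x21, 0x5b, 0xf0, 0x40]
t1 = [0x7d, 0x21, 0x38, 0x5b, 0x31, 0xf0, 0xc9, 0x40]
t2 = [0x31, 0x7d, 0xf0, 0x38, 0xc9, 0x31, 0x40, 0xc9]
t3 = [0x38, 0xc9, 0x31, 0x40, 0xc9, 0x31, 0x7d, 0xf0]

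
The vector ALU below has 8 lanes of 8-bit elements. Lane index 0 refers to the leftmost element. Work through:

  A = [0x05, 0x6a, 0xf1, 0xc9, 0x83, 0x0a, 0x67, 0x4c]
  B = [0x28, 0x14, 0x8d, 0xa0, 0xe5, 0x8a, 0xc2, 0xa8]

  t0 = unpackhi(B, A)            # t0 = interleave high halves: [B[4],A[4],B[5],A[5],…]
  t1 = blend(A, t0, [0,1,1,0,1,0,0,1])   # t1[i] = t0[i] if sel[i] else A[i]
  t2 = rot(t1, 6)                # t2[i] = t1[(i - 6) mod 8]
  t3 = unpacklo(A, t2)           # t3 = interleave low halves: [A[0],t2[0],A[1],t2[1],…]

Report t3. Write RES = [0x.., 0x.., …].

t0 = [0xe5, 0x83, 0x8a, 0x0a, 0xc2, 0x67, 0xa8, 0x4c]
t1 = [0x05, 0x83, 0x8a, 0xc9, 0xc2, 0x0a, 0x67, 0x4c]
t2 = [0x8a, 0xc9, 0xc2, 0x0a, 0x67, 0x4c, 0x05, 0x83]
t3 = [0x05, 0x8a, 0x6a, 0xc9, 0xf1, 0xc2, 0xc9, 0x0a]

RES = [0x05, 0x8a, 0x6a, 0xc9, 0xf1, 0xc2, 0xc9, 0x0a]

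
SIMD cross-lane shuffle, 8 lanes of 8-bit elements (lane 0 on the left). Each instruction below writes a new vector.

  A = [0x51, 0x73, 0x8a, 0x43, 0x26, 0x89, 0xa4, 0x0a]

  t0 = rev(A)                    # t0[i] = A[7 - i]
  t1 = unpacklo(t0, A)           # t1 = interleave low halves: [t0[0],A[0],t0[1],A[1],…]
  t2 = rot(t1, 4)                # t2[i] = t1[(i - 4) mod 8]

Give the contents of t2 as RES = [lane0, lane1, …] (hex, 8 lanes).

RES = [ 0x89  0x8a  0x26  0x43  0x0a  0x51  0xa4  0x73 ]

  t0: 0a a4 89 26 43 8a 73 51
  t1: 0a 51 a4 73 89 8a 26 43
  t2: 89 8a 26 43 0a 51 a4 73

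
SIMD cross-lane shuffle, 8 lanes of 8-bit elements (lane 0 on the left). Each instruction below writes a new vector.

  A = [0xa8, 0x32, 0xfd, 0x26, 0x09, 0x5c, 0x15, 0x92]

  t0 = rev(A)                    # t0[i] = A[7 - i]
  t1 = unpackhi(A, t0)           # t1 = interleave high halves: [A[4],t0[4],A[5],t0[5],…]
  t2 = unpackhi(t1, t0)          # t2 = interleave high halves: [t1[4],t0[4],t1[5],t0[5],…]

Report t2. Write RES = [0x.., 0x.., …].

RES = [0x15, 0x26, 0x32, 0xfd, 0x92, 0x32, 0xa8, 0xa8]

  t0: 92 15 5c 09 26 fd 32 a8
  t1: 09 26 5c fd 15 32 92 a8
  t2: 15 26 32 fd 92 32 a8 a8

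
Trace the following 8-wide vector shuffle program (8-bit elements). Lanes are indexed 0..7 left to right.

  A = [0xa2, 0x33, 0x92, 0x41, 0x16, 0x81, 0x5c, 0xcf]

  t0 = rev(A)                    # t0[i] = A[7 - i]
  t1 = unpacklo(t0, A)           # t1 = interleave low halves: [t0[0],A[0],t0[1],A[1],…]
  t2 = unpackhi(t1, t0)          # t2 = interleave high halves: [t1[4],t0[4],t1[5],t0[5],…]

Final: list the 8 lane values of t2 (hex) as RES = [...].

RES = [ 0x81  0x41  0x92  0x92  0x16  0x33  0x41  0xa2 ]

t0 = [0xcf, 0x5c, 0x81, 0x16, 0x41, 0x92, 0x33, 0xa2]
t1 = [0xcf, 0xa2, 0x5c, 0x33, 0x81, 0x92, 0x16, 0x41]
t2 = [0x81, 0x41, 0x92, 0x92, 0x16, 0x33, 0x41, 0xa2]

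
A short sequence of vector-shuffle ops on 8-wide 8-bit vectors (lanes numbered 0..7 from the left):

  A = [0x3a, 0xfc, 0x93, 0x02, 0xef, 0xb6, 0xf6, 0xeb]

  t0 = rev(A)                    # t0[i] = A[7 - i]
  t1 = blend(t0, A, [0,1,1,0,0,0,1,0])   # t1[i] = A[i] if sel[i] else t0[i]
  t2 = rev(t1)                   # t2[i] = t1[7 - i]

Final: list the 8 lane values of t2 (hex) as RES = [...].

→ t0 |eb|f6|b6|ef|02|93|fc|3a|
→ t1 |eb|fc|93|ef|02|93|f6|3a|
→ t2 |3a|f6|93|02|ef|93|fc|eb|

RES = [0x3a, 0xf6, 0x93, 0x02, 0xef, 0x93, 0xfc, 0xeb]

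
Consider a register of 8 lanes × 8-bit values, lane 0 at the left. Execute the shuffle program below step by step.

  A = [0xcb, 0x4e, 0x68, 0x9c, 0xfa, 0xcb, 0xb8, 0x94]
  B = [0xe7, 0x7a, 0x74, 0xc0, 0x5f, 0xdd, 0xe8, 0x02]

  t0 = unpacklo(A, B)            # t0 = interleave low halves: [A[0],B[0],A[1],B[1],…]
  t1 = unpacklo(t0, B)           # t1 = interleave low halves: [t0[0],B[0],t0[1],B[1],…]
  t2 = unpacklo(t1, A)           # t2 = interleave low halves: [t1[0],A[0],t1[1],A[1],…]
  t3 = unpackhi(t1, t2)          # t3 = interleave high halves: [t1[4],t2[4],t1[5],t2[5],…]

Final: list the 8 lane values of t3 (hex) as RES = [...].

RES = [ 0x4e  0xe7  0x74  0x68  0x7a  0x7a  0xc0  0x9c ]

t0 = [0xcb, 0xe7, 0x4e, 0x7a, 0x68, 0x74, 0x9c, 0xc0]
t1 = [0xcb, 0xe7, 0xe7, 0x7a, 0x4e, 0x74, 0x7a, 0xc0]
t2 = [0xcb, 0xcb, 0xe7, 0x4e, 0xe7, 0x68, 0x7a, 0x9c]
t3 = [0x4e, 0xe7, 0x74, 0x68, 0x7a, 0x7a, 0xc0, 0x9c]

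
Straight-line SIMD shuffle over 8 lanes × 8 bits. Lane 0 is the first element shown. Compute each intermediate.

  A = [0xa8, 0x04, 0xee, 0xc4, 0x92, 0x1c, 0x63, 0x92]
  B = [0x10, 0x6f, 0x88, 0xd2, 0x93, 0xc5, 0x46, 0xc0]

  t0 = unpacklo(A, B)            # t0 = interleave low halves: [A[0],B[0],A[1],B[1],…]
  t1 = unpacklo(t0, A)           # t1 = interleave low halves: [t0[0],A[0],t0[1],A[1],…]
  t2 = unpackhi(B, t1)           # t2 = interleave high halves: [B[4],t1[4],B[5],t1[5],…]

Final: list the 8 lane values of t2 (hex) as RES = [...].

→ t0 |a8|10|04|6f|ee|88|c4|d2|
→ t1 |a8|a8|10|04|04|ee|6f|c4|
→ t2 |93|04|c5|ee|46|6f|c0|c4|

RES = [ 0x93  0x04  0xc5  0xee  0x46  0x6f  0xc0  0xc4 ]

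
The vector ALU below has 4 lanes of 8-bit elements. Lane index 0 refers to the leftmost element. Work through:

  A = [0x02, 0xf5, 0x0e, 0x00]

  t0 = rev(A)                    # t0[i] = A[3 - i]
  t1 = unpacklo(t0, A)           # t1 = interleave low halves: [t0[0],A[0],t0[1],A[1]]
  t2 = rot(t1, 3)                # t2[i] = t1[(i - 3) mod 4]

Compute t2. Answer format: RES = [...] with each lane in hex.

RES = [0x02, 0x0e, 0xf5, 0x00]

→ t0 |00|0e|f5|02|
→ t1 |00|02|0e|f5|
→ t2 |02|0e|f5|00|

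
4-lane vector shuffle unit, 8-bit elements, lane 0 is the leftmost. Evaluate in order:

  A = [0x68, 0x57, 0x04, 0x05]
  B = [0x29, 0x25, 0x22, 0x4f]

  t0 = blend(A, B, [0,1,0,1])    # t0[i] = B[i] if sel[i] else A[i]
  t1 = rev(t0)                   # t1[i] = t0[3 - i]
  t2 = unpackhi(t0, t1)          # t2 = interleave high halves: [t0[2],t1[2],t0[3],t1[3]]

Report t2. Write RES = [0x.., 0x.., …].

RES = [0x04, 0x25, 0x4f, 0x68]

→ t0 |68|25|04|4f|
→ t1 |4f|04|25|68|
→ t2 |04|25|4f|68|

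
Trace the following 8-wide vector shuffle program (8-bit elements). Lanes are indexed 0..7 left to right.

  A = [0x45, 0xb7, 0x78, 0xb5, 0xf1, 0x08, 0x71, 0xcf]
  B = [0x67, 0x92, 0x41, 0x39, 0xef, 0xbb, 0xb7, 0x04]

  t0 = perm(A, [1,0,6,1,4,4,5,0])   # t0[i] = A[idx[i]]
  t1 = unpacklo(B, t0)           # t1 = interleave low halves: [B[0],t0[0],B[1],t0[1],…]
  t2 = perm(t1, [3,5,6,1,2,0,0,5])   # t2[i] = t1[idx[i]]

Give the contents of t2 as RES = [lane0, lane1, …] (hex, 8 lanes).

RES = [ 0x45  0x71  0x39  0xb7  0x92  0x67  0x67  0x71 ]

  t0: b7 45 71 b7 f1 f1 08 45
  t1: 67 b7 92 45 41 71 39 b7
  t2: 45 71 39 b7 92 67 67 71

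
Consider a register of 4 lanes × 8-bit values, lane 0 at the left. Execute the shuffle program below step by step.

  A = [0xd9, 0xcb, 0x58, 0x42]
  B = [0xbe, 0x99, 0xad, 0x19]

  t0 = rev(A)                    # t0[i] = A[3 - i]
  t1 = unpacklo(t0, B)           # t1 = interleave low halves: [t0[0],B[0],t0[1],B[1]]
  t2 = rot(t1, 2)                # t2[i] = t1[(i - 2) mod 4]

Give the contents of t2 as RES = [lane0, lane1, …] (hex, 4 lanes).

RES = [ 0x58  0x99  0x42  0xbe ]

t0 = [0x42, 0x58, 0xcb, 0xd9]
t1 = [0x42, 0xbe, 0x58, 0x99]
t2 = [0x58, 0x99, 0x42, 0xbe]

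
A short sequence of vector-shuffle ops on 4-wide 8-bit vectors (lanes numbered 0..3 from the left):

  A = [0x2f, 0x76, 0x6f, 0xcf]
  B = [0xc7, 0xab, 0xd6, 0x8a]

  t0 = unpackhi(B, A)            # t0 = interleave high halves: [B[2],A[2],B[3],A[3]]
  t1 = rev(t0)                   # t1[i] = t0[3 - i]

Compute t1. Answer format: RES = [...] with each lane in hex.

RES = [0xcf, 0x8a, 0x6f, 0xd6]

  t0: d6 6f 8a cf
  t1: cf 8a 6f d6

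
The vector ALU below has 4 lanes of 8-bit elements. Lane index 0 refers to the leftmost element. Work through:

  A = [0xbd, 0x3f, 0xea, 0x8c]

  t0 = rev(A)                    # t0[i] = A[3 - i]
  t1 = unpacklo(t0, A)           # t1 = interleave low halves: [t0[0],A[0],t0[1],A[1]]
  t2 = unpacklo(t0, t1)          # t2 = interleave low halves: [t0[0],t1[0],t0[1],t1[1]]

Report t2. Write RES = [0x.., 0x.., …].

t0 = [0x8c, 0xea, 0x3f, 0xbd]
t1 = [0x8c, 0xbd, 0xea, 0x3f]
t2 = [0x8c, 0x8c, 0xea, 0xbd]

RES = [ 0x8c  0x8c  0xea  0xbd ]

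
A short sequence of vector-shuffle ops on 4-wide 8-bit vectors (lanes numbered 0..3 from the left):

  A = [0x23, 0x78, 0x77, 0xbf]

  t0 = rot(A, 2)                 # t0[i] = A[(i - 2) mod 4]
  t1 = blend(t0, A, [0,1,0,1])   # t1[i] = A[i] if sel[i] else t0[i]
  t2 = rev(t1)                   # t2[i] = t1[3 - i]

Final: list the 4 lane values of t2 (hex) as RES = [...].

RES = [0xbf, 0x23, 0x78, 0x77]

→ t0 |77|bf|23|78|
→ t1 |77|78|23|bf|
→ t2 |bf|23|78|77|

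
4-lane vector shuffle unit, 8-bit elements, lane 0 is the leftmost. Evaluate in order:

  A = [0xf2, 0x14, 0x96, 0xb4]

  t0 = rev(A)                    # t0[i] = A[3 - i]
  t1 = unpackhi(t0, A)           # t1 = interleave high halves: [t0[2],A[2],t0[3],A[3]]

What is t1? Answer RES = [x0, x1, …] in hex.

RES = [ 0x14  0x96  0xf2  0xb4 ]

→ t0 |b4|96|14|f2|
→ t1 |14|96|f2|b4|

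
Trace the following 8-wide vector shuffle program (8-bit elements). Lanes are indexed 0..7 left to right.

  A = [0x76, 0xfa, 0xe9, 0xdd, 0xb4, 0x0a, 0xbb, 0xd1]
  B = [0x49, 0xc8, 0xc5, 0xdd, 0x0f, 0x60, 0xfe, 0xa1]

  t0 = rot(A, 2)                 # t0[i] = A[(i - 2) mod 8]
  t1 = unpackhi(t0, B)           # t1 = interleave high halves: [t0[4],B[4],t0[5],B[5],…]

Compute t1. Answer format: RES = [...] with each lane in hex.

RES = [ 0xe9  0x0f  0xdd  0x60  0xb4  0xfe  0x0a  0xa1 ]

  t0: bb d1 76 fa e9 dd b4 0a
  t1: e9 0f dd 60 b4 fe 0a a1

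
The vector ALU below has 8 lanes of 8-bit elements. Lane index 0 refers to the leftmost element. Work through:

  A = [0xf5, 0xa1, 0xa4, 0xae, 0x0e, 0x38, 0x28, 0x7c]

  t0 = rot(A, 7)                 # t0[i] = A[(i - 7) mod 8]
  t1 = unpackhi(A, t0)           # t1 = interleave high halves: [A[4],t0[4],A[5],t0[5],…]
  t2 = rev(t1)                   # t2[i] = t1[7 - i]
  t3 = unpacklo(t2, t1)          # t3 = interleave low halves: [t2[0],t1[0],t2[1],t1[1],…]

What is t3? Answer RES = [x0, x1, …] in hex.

RES = [ 0xf5  0x0e  0x7c  0x38  0x7c  0x38  0x28  0x28 ]

→ t0 |a1|a4|ae|0e|38|28|7c|f5|
→ t1 |0e|38|38|28|28|7c|7c|f5|
→ t2 |f5|7c|7c|28|28|38|38|0e|
→ t3 |f5|0e|7c|38|7c|38|28|28|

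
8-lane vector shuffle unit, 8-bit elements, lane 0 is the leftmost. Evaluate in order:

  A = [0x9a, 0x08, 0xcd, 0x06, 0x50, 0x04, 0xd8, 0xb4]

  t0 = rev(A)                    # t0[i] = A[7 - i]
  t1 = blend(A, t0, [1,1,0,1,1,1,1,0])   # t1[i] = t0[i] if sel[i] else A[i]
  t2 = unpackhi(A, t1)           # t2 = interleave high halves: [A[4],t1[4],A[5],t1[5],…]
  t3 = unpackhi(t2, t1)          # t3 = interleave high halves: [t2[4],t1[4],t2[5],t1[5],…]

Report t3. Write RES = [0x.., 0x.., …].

t0 = [0xb4, 0xd8, 0x04, 0x50, 0x06, 0xcd, 0x08, 0x9a]
t1 = [0xb4, 0xd8, 0xcd, 0x50, 0x06, 0xcd, 0x08, 0xb4]
t2 = [0x50, 0x06, 0x04, 0xcd, 0xd8, 0x08, 0xb4, 0xb4]
t3 = [0xd8, 0x06, 0x08, 0xcd, 0xb4, 0x08, 0xb4, 0xb4]

RES = [0xd8, 0x06, 0x08, 0xcd, 0xb4, 0x08, 0xb4, 0xb4]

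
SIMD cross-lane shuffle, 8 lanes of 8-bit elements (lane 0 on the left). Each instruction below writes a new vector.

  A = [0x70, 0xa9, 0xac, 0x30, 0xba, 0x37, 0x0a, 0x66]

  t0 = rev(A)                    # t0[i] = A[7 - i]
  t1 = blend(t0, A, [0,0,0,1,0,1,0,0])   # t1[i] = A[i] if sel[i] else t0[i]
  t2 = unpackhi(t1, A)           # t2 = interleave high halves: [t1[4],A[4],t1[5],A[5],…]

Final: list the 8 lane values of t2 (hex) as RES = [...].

→ t0 |66|0a|37|ba|30|ac|a9|70|
→ t1 |66|0a|37|30|30|37|a9|70|
→ t2 |30|ba|37|37|a9|0a|70|66|

RES = [ 0x30  0xba  0x37  0x37  0xa9  0x0a  0x70  0x66 ]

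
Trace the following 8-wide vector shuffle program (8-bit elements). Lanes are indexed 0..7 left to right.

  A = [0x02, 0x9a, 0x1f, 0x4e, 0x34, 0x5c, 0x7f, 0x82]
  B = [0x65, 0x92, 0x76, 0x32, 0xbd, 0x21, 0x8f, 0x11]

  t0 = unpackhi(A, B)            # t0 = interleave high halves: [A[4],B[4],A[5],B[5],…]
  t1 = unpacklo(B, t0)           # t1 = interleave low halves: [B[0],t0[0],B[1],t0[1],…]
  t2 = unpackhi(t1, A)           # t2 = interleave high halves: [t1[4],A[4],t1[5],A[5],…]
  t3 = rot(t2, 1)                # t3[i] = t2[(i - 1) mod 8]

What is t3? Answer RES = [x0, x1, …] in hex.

→ t0 |34|bd|5c|21|7f|8f|82|11|
→ t1 |65|34|92|bd|76|5c|32|21|
→ t2 |76|34|5c|5c|32|7f|21|82|
→ t3 |82|76|34|5c|5c|32|7f|21|

RES = [ 0x82  0x76  0x34  0x5c  0x5c  0x32  0x7f  0x21 ]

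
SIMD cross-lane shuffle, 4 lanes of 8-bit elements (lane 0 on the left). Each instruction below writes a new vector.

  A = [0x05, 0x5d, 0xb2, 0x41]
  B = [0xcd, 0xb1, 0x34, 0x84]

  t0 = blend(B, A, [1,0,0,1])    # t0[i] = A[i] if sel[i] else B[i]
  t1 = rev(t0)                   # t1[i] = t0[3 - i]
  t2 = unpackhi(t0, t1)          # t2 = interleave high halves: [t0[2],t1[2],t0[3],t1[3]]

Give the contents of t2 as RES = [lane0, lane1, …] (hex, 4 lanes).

RES = [0x34, 0xb1, 0x41, 0x05]

→ t0 |05|b1|34|41|
→ t1 |41|34|b1|05|
→ t2 |34|b1|41|05|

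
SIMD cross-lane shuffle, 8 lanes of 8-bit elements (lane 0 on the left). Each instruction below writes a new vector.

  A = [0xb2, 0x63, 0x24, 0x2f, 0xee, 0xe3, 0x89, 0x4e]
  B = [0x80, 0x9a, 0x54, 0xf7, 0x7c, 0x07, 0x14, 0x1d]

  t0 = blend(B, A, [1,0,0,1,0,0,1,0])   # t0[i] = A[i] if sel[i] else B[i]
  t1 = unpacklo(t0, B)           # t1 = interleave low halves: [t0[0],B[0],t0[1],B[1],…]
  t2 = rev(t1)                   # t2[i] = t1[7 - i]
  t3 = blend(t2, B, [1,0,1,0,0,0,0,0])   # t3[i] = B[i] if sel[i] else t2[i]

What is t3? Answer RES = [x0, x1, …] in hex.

  t0: b2 9a 54 2f 7c 07 89 1d
  t1: b2 80 9a 9a 54 54 2f f7
  t2: f7 2f 54 54 9a 9a 80 b2
  t3: 80 2f 54 54 9a 9a 80 b2

RES = [ 0x80  0x2f  0x54  0x54  0x9a  0x9a  0x80  0xb2 ]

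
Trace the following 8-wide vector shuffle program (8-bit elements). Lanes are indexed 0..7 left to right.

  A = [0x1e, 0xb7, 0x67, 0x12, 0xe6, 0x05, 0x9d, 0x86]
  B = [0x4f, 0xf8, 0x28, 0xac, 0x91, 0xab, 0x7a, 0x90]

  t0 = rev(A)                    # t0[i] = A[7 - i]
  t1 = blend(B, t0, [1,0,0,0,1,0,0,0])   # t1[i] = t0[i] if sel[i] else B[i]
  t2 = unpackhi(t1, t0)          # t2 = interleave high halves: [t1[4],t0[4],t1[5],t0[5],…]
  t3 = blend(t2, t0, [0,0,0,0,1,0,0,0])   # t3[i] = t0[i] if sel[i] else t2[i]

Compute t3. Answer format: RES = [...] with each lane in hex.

t0 = [0x86, 0x9d, 0x05, 0xe6, 0x12, 0x67, 0xb7, 0x1e]
t1 = [0x86, 0xf8, 0x28, 0xac, 0x12, 0xab, 0x7a, 0x90]
t2 = [0x12, 0x12, 0xab, 0x67, 0x7a, 0xb7, 0x90, 0x1e]
t3 = [0x12, 0x12, 0xab, 0x67, 0x12, 0xb7, 0x90, 0x1e]

RES = [0x12, 0x12, 0xab, 0x67, 0x12, 0xb7, 0x90, 0x1e]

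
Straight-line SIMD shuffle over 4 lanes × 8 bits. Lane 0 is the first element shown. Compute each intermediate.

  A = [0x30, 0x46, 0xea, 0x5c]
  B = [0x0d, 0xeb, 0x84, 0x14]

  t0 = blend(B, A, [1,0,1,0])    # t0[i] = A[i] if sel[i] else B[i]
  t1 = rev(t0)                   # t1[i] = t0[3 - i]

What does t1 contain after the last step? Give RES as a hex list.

RES = [0x14, 0xea, 0xeb, 0x30]

t0 = [0x30, 0xeb, 0xea, 0x14]
t1 = [0x14, 0xea, 0xeb, 0x30]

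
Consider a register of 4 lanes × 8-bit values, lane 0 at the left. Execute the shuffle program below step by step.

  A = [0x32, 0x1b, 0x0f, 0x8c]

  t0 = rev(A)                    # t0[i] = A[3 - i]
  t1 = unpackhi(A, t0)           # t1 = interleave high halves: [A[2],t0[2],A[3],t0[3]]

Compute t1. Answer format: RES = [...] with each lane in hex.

RES = [0x0f, 0x1b, 0x8c, 0x32]

t0 = [0x8c, 0x0f, 0x1b, 0x32]
t1 = [0x0f, 0x1b, 0x8c, 0x32]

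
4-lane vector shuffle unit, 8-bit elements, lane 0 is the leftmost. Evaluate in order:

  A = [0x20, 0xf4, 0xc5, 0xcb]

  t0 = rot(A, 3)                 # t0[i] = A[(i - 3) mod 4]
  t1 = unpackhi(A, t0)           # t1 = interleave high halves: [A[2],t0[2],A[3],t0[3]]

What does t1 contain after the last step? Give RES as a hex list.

t0 = [0xf4, 0xc5, 0xcb, 0x20]
t1 = [0xc5, 0xcb, 0xcb, 0x20]

RES = [0xc5, 0xcb, 0xcb, 0x20]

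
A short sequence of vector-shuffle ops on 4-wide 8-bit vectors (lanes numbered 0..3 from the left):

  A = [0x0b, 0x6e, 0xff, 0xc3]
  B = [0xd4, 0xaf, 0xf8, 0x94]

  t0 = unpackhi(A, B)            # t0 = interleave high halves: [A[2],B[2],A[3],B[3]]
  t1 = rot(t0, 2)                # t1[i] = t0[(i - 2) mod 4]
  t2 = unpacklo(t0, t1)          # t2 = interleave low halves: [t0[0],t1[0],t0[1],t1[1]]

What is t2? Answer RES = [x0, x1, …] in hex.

t0 = [0xff, 0xf8, 0xc3, 0x94]
t1 = [0xc3, 0x94, 0xff, 0xf8]
t2 = [0xff, 0xc3, 0xf8, 0x94]

RES = [0xff, 0xc3, 0xf8, 0x94]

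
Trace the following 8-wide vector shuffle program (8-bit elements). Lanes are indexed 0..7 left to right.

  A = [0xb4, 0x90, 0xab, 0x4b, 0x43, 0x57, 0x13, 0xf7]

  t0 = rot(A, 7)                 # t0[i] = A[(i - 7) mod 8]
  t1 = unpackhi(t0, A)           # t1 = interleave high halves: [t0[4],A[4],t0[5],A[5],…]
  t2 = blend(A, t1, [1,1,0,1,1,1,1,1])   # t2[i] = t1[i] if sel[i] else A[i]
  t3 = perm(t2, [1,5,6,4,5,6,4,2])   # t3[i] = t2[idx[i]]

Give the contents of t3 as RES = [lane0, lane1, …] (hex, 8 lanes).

RES = [ 0x43  0x13  0xb4  0xf7  0x13  0xb4  0xf7  0xab ]

  t0: 90 ab 4b 43 57 13 f7 b4
  t1: 57 43 13 57 f7 13 b4 f7
  t2: 57 43 ab 57 f7 13 b4 f7
  t3: 43 13 b4 f7 13 b4 f7 ab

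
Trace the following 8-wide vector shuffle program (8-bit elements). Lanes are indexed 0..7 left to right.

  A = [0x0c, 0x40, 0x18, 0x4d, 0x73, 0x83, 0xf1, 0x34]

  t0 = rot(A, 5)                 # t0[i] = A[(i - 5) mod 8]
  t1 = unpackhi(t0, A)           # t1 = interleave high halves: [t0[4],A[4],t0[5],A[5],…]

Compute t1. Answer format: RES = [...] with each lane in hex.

RES = [0x34, 0x73, 0x0c, 0x83, 0x40, 0xf1, 0x18, 0x34]

→ t0 |4d|73|83|f1|34|0c|40|18|
→ t1 |34|73|0c|83|40|f1|18|34|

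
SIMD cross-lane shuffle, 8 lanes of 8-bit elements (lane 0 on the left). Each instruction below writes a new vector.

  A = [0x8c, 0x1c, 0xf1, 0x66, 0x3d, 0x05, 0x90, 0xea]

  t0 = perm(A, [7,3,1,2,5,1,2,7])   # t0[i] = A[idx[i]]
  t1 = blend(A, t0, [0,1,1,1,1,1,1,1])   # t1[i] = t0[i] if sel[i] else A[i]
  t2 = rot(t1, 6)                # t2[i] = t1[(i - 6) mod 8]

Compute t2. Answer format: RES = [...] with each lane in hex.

RES = [0x1c, 0xf1, 0x05, 0x1c, 0xf1, 0xea, 0x8c, 0x66]

→ t0 |ea|66|1c|f1|05|1c|f1|ea|
→ t1 |8c|66|1c|f1|05|1c|f1|ea|
→ t2 |1c|f1|05|1c|f1|ea|8c|66|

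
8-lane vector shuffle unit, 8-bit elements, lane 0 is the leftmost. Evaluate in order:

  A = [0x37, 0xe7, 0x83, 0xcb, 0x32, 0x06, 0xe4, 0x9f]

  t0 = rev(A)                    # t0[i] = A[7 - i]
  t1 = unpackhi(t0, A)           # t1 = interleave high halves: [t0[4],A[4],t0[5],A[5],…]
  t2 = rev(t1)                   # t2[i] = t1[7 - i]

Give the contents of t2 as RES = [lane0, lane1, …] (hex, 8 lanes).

  t0: 9f e4 06 32 cb 83 e7 37
  t1: cb 32 83 06 e7 e4 37 9f
  t2: 9f 37 e4 e7 06 83 32 cb

RES = [0x9f, 0x37, 0xe4, 0xe7, 0x06, 0x83, 0x32, 0xcb]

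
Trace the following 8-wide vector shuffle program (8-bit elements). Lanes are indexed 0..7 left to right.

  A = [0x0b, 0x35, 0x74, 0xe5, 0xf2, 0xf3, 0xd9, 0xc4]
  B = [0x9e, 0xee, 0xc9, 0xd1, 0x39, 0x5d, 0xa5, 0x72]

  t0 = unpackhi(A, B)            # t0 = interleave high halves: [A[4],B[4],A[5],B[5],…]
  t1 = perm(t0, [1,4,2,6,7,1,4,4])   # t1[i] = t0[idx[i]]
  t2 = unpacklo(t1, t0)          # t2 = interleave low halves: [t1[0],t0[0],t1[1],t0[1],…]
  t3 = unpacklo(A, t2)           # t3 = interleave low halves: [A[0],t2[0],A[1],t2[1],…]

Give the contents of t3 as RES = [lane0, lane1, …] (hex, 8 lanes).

  t0: f2 39 f3 5d d9 a5 c4 72
  t1: 39 d9 f3 c4 72 39 d9 d9
  t2: 39 f2 d9 39 f3 f3 c4 5d
  t3: 0b 39 35 f2 74 d9 e5 39

RES = [0x0b, 0x39, 0x35, 0xf2, 0x74, 0xd9, 0xe5, 0x39]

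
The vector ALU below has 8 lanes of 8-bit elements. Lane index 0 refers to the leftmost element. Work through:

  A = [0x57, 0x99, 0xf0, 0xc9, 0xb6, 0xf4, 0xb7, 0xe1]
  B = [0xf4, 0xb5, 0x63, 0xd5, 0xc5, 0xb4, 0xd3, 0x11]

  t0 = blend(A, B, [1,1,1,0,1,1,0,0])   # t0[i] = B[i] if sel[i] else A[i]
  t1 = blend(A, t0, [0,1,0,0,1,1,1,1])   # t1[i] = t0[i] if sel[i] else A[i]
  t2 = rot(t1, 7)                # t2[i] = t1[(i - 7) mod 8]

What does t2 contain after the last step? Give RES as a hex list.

RES = [0xb5, 0xf0, 0xc9, 0xc5, 0xb4, 0xb7, 0xe1, 0x57]

→ t0 |f4|b5|63|c9|c5|b4|b7|e1|
→ t1 |57|b5|f0|c9|c5|b4|b7|e1|
→ t2 |b5|f0|c9|c5|b4|b7|e1|57|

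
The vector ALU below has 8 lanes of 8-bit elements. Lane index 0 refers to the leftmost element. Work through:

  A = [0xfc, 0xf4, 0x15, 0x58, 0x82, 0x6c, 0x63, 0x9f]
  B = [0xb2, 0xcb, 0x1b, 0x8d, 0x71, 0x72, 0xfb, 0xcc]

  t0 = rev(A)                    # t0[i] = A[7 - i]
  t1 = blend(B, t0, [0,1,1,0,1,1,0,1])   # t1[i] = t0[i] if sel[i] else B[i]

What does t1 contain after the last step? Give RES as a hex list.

RES = [0xb2, 0x63, 0x6c, 0x8d, 0x58, 0x15, 0xfb, 0xfc]

→ t0 |9f|63|6c|82|58|15|f4|fc|
→ t1 |b2|63|6c|8d|58|15|fb|fc|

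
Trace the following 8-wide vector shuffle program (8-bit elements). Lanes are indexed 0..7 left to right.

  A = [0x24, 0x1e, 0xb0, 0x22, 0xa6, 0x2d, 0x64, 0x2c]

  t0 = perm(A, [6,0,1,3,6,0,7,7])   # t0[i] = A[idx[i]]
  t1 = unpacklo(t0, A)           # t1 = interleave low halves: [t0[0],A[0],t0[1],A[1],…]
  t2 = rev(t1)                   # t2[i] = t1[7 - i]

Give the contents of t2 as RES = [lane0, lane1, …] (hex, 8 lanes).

RES = [0x22, 0x22, 0xb0, 0x1e, 0x1e, 0x24, 0x24, 0x64]

t0 = [0x64, 0x24, 0x1e, 0x22, 0x64, 0x24, 0x2c, 0x2c]
t1 = [0x64, 0x24, 0x24, 0x1e, 0x1e, 0xb0, 0x22, 0x22]
t2 = [0x22, 0x22, 0xb0, 0x1e, 0x1e, 0x24, 0x24, 0x64]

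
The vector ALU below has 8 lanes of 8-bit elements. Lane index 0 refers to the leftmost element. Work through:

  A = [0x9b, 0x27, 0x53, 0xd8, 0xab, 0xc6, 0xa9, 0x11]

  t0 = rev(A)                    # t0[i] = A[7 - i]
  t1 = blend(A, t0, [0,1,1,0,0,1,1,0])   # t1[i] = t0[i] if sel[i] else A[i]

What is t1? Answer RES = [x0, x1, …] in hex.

RES = [0x9b, 0xa9, 0xc6, 0xd8, 0xab, 0x53, 0x27, 0x11]

t0 = [0x11, 0xa9, 0xc6, 0xab, 0xd8, 0x53, 0x27, 0x9b]
t1 = [0x9b, 0xa9, 0xc6, 0xd8, 0xab, 0x53, 0x27, 0x11]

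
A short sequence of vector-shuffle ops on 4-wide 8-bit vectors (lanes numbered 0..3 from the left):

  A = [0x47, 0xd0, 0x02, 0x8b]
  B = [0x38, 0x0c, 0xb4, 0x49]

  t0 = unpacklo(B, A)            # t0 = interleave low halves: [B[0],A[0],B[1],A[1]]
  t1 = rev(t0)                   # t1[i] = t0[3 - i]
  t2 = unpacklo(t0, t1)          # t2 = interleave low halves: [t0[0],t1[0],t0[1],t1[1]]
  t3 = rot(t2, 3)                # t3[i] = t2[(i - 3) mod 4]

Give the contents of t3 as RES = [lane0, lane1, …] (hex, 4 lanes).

→ t0 |38|47|0c|d0|
→ t1 |d0|0c|47|38|
→ t2 |38|d0|47|0c|
→ t3 |d0|47|0c|38|

RES = [0xd0, 0x47, 0x0c, 0x38]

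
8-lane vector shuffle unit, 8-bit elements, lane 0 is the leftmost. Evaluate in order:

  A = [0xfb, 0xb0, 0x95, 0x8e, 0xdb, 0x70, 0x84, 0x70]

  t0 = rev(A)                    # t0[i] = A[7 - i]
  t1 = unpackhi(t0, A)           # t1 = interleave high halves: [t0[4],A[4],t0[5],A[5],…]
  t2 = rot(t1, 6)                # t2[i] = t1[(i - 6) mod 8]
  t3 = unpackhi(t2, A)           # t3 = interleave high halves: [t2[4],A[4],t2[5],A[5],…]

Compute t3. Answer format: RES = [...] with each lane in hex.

RES = [0xfb, 0xdb, 0x70, 0x70, 0x8e, 0x84, 0xdb, 0x70]

→ t0 |70|84|70|db|8e|95|b0|fb|
→ t1 |8e|db|95|70|b0|84|fb|70|
→ t2 |95|70|b0|84|fb|70|8e|db|
→ t3 |fb|db|70|70|8e|84|db|70|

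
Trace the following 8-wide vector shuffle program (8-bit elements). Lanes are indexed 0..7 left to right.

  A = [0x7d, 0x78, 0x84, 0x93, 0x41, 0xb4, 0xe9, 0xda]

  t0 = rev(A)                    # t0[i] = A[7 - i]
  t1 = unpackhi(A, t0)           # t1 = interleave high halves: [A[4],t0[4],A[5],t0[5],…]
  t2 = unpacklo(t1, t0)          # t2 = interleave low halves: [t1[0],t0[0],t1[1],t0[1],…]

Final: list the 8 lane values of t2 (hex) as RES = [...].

RES = [0x41, 0xda, 0x93, 0xe9, 0xb4, 0xb4, 0x84, 0x41]

→ t0 |da|e9|b4|41|93|84|78|7d|
→ t1 |41|93|b4|84|e9|78|da|7d|
→ t2 |41|da|93|e9|b4|b4|84|41|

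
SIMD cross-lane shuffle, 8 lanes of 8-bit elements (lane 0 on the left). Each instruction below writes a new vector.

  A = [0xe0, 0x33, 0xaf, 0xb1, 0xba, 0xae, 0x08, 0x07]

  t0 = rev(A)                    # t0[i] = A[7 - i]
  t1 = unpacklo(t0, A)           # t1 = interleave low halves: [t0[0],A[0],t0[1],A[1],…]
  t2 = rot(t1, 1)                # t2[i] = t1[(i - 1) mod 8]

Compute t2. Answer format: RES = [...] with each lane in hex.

RES = [0xb1, 0x07, 0xe0, 0x08, 0x33, 0xae, 0xaf, 0xba]

→ t0 |07|08|ae|ba|b1|af|33|e0|
→ t1 |07|e0|08|33|ae|af|ba|b1|
→ t2 |b1|07|e0|08|33|ae|af|ba|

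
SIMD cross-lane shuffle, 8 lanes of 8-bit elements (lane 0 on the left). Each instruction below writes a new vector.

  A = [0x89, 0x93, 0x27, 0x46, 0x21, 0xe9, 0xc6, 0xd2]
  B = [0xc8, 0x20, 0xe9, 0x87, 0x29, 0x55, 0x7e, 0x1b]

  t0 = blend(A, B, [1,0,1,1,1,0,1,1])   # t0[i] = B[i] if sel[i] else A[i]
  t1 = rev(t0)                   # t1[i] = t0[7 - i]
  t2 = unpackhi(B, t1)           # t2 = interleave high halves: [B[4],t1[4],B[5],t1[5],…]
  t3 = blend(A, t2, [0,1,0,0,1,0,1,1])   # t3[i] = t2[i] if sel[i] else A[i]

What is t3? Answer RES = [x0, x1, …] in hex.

RES = [0x89, 0x87, 0x27, 0x46, 0x7e, 0xe9, 0x1b, 0xc8]

t0 = [0xc8, 0x93, 0xe9, 0x87, 0x29, 0xe9, 0x7e, 0x1b]
t1 = [0x1b, 0x7e, 0xe9, 0x29, 0x87, 0xe9, 0x93, 0xc8]
t2 = [0x29, 0x87, 0x55, 0xe9, 0x7e, 0x93, 0x1b, 0xc8]
t3 = [0x89, 0x87, 0x27, 0x46, 0x7e, 0xe9, 0x1b, 0xc8]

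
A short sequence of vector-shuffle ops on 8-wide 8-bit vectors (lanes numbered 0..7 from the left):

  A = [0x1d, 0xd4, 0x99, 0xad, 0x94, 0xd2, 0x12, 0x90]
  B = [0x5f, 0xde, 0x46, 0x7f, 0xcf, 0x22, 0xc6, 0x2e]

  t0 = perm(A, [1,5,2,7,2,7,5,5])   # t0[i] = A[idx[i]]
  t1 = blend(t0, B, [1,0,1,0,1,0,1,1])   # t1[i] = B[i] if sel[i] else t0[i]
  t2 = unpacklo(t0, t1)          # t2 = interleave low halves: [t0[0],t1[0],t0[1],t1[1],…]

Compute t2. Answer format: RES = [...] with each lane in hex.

t0 = [0xd4, 0xd2, 0x99, 0x90, 0x99, 0x90, 0xd2, 0xd2]
t1 = [0x5f, 0xd2, 0x46, 0x90, 0xcf, 0x90, 0xc6, 0x2e]
t2 = [0xd4, 0x5f, 0xd2, 0xd2, 0x99, 0x46, 0x90, 0x90]

RES = [0xd4, 0x5f, 0xd2, 0xd2, 0x99, 0x46, 0x90, 0x90]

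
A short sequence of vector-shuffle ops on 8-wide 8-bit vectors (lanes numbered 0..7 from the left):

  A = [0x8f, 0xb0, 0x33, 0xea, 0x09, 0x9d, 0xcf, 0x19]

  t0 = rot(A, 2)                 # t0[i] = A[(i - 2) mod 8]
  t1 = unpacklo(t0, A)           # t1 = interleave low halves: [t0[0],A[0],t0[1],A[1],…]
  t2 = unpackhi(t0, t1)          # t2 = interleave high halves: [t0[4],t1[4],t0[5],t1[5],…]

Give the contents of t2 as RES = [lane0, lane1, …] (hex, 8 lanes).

RES = [ 0x33  0x8f  0xea  0x33  0x09  0xb0  0x9d  0xea ]

t0 = [0xcf, 0x19, 0x8f, 0xb0, 0x33, 0xea, 0x09, 0x9d]
t1 = [0xcf, 0x8f, 0x19, 0xb0, 0x8f, 0x33, 0xb0, 0xea]
t2 = [0x33, 0x8f, 0xea, 0x33, 0x09, 0xb0, 0x9d, 0xea]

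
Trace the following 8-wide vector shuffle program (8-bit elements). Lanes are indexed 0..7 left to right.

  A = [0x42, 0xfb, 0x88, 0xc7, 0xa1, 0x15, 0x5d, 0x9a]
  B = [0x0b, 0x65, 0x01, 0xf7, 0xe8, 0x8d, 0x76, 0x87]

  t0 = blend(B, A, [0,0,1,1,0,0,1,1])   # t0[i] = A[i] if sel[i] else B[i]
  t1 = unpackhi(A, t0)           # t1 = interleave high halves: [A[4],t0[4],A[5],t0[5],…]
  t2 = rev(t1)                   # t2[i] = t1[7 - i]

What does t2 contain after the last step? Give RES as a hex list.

  t0: 0b 65 88 c7 e8 8d 5d 9a
  t1: a1 e8 15 8d 5d 5d 9a 9a
  t2: 9a 9a 5d 5d 8d 15 e8 a1

RES = [0x9a, 0x9a, 0x5d, 0x5d, 0x8d, 0x15, 0xe8, 0xa1]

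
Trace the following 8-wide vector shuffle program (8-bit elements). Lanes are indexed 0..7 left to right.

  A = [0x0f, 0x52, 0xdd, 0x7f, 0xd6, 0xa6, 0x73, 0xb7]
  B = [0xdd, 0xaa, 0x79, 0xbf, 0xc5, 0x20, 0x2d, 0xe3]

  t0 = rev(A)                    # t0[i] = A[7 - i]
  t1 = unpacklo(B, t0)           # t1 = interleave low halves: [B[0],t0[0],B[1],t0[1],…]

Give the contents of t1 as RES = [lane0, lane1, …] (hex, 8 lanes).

RES = [ 0xdd  0xb7  0xaa  0x73  0x79  0xa6  0xbf  0xd6 ]

→ t0 |b7|73|a6|d6|7f|dd|52|0f|
→ t1 |dd|b7|aa|73|79|a6|bf|d6|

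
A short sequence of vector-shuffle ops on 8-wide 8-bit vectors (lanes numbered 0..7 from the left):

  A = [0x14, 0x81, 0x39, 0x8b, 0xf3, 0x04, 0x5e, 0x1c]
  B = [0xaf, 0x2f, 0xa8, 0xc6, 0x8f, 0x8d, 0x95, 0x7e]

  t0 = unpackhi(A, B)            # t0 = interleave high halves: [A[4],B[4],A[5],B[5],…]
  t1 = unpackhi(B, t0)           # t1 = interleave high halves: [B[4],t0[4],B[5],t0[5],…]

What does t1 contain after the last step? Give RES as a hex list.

RES = [0x8f, 0x5e, 0x8d, 0x95, 0x95, 0x1c, 0x7e, 0x7e]

→ t0 |f3|8f|04|8d|5e|95|1c|7e|
→ t1 |8f|5e|8d|95|95|1c|7e|7e|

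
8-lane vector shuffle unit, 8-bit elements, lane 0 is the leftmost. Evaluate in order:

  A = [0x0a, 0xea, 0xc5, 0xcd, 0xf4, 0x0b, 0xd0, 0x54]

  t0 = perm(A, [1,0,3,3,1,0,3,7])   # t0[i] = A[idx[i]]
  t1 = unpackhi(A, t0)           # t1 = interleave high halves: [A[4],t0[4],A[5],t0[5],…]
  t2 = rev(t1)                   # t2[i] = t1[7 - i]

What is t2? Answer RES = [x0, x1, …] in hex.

RES = [ 0x54  0x54  0xcd  0xd0  0x0a  0x0b  0xea  0xf4 ]

  t0: ea 0a cd cd ea 0a cd 54
  t1: f4 ea 0b 0a d0 cd 54 54
  t2: 54 54 cd d0 0a 0b ea f4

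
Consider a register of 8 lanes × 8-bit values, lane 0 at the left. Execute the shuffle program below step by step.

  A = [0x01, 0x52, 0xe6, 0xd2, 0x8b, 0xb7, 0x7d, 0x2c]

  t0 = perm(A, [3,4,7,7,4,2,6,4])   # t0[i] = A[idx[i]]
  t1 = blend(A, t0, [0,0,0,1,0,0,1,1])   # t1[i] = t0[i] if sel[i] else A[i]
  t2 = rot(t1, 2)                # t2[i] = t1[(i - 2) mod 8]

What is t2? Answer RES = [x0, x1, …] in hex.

RES = [0x7d, 0x8b, 0x01, 0x52, 0xe6, 0x2c, 0x8b, 0xb7]

t0 = [0xd2, 0x8b, 0x2c, 0x2c, 0x8b, 0xe6, 0x7d, 0x8b]
t1 = [0x01, 0x52, 0xe6, 0x2c, 0x8b, 0xb7, 0x7d, 0x8b]
t2 = [0x7d, 0x8b, 0x01, 0x52, 0xe6, 0x2c, 0x8b, 0xb7]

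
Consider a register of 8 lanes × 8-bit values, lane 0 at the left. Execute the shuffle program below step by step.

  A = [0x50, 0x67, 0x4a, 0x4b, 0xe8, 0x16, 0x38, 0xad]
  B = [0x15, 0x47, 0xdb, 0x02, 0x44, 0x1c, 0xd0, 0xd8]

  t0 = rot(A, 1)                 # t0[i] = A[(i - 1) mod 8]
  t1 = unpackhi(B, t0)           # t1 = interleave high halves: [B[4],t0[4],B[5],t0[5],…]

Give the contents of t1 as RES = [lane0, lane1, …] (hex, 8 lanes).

  t0: ad 50 67 4a 4b e8 16 38
  t1: 44 4b 1c e8 d0 16 d8 38

RES = [ 0x44  0x4b  0x1c  0xe8  0xd0  0x16  0xd8  0x38 ]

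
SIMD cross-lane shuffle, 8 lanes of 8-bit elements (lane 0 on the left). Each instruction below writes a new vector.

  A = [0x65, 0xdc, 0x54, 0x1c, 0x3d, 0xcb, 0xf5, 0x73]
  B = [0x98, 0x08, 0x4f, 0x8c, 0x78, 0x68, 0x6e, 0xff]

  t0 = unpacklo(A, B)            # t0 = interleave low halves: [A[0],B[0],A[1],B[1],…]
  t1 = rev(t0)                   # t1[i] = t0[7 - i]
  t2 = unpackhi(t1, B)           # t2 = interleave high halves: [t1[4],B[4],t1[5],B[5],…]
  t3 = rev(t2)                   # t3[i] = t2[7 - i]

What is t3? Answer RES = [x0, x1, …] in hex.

RES = [0xff, 0x65, 0x6e, 0x98, 0x68, 0xdc, 0x78, 0x08]

t0 = [0x65, 0x98, 0xdc, 0x08, 0x54, 0x4f, 0x1c, 0x8c]
t1 = [0x8c, 0x1c, 0x4f, 0x54, 0x08, 0xdc, 0x98, 0x65]
t2 = [0x08, 0x78, 0xdc, 0x68, 0x98, 0x6e, 0x65, 0xff]
t3 = [0xff, 0x65, 0x6e, 0x98, 0x68, 0xdc, 0x78, 0x08]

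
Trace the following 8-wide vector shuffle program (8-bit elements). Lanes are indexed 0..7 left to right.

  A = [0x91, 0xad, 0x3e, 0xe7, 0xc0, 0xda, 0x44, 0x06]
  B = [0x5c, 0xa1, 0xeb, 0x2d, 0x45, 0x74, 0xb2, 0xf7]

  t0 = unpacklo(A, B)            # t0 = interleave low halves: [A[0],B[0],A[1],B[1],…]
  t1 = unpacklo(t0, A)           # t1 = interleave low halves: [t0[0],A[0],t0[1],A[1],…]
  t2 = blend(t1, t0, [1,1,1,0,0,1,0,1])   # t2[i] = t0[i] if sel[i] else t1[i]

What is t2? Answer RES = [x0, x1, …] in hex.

RES = [0x91, 0x5c, 0xad, 0xad, 0xad, 0xeb, 0xa1, 0x2d]

  t0: 91 5c ad a1 3e eb e7 2d
  t1: 91 91 5c ad ad 3e a1 e7
  t2: 91 5c ad ad ad eb a1 2d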